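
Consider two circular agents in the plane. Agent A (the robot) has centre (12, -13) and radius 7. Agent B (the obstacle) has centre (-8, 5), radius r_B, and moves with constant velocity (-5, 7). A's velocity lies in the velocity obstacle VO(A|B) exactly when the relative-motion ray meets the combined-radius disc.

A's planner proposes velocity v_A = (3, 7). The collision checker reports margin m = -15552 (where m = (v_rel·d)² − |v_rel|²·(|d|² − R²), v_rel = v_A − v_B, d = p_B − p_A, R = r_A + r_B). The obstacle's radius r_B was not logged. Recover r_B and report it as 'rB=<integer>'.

m = -15552
d = (-20, 18);  v_rel = (8, 0),  |v_rel|² = 64
v_rel×d = (8)·(18) − (0)·(-20) = 144
since m = R²·64 − 144²:  R² = (20736 + -15552) / 64 = 81
R = √81 = 9  ⇒  r_B = 9 − 7 = 2

rB=2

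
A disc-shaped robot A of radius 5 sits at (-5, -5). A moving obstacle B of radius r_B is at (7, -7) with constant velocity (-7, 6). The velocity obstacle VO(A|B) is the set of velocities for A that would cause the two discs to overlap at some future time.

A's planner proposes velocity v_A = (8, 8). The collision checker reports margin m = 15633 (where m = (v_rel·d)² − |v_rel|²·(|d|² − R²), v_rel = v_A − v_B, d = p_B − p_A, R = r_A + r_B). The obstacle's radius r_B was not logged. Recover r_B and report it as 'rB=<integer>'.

m = 15633
d = (12, -2);  v_rel = (15, 2),  |v_rel|² = 229
v_rel×d = (15)·(-2) − (2)·(12) = -54
since m = R²·229 − (-54)²:  R² = (2916 + 15633) / 229 = 81
R = √81 = 9  ⇒  r_B = 9 − 5 = 4

rB=4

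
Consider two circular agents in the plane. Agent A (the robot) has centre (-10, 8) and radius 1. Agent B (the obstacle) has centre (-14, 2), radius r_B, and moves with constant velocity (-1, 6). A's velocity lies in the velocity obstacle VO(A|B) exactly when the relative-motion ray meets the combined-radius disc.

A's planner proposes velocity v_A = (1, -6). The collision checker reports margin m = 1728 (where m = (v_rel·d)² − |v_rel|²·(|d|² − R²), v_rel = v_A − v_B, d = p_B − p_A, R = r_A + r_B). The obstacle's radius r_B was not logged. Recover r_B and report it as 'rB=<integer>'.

m = 1728
d = (-4, -6);  v_rel = (2, -12),  |v_rel|² = 148
v_rel×d = (2)·(-6) − (-12)·(-4) = -60
since m = R²·148 − (-60)²:  R² = (3600 + 1728) / 148 = 36
R = √36 = 6  ⇒  r_B = 6 − 1 = 5

rB=5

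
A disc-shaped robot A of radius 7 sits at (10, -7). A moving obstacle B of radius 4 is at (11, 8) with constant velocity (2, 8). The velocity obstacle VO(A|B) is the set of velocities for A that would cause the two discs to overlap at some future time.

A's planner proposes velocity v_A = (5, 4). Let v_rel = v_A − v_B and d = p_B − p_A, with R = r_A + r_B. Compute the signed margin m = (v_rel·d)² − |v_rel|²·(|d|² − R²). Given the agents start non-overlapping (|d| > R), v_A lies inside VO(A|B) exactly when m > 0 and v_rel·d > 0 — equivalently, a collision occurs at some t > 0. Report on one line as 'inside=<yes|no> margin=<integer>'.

d = (1, 15),  |d|² = 226;  R = 7+4 = 11,  c = 226−11² = 105
v_rel = (3, -4),  |v_rel|² = 25;  v_rel·d = (3)·(1) + (-4)·(15) = -57
25·t² + 114·t + 105 = 0  ⇒  m = (-57)² − 25·105 = 624
m = 624 > 0,  v_rel·d = -57 < 0  ⇒  outside

inside=no margin=624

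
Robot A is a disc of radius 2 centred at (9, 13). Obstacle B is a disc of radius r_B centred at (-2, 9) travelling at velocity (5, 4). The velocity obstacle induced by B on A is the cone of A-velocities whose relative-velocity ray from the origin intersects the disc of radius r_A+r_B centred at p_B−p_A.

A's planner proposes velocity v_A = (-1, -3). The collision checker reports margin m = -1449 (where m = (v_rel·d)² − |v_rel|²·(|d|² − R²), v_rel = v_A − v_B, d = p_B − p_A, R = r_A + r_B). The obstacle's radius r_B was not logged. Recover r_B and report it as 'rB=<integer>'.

m = -1449
d = (-11, -4);  v_rel = (-6, -7),  |v_rel|² = 85
v_rel×d = (-6)·(-4) − (-7)·(-11) = -53
since m = R²·85 − (-53)²:  R² = (2809 + -1449) / 85 = 16
R = √16 = 4  ⇒  r_B = 4 − 2 = 2

rB=2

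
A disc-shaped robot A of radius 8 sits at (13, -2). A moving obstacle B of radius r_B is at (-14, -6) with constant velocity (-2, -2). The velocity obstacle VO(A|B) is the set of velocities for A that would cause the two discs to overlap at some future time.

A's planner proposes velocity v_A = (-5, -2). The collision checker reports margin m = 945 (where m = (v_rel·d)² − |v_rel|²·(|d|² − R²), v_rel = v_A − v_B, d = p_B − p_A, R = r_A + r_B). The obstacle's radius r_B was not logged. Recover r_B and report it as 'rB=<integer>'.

m = 945
d = (-27, -4);  v_rel = (-3, 0),  |v_rel|² = 9
v_rel×d = (-3)·(-4) − (0)·(-27) = 12
since m = R²·9 − 12²:  R² = (144 + 945) / 9 = 121
R = √121 = 11  ⇒  r_B = 11 − 8 = 3

rB=3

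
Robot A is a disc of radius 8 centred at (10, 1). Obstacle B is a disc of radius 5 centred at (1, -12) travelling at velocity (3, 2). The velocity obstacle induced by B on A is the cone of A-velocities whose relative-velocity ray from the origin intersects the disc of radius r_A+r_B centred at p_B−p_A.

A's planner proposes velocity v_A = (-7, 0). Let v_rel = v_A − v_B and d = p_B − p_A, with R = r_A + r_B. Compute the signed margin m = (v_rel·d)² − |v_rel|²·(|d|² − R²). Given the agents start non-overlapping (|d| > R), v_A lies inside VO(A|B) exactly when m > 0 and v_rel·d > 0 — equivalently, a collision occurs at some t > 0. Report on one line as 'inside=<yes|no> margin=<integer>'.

d = (-9, -13),  |d|² = 250;  R = 8+5 = 13,  c = 250−13² = 81
v_rel = (-10, -2),  |v_rel|² = 104;  v_rel·d = (-10)·(-9) + (-2)·(-13) = 116
104·t² − 232·t + 81 = 0  ⇒  m = 116² − 104·81 = 5032
m = 5032 > 0,  v_rel·d = 116 > 0  ⇒  inside

inside=yes margin=5032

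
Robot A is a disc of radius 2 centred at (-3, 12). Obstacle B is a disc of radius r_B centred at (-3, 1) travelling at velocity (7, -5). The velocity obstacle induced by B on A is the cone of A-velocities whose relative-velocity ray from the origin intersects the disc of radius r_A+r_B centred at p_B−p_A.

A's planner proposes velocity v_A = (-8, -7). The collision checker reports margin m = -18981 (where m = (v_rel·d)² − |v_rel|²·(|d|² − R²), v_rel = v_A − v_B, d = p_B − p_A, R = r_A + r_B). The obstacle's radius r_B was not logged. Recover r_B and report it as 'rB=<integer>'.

m = -18981
d = (0, -11);  v_rel = (-15, -2),  |v_rel|² = 229
v_rel×d = (-15)·(-11) − (-2)·(0) = 165
since m = R²·229 − 165²:  R² = (27225 + -18981) / 229 = 36
R = √36 = 6  ⇒  r_B = 6 − 2 = 4

rB=4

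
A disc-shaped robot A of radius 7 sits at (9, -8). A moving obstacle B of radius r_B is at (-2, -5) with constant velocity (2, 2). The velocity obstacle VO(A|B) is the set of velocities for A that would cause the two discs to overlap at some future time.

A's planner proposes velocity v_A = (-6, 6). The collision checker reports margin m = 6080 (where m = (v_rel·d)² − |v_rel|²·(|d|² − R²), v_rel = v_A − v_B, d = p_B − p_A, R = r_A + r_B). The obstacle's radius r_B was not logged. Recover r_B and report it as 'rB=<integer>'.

m = 6080
d = (-11, 3);  v_rel = (-8, 4),  |v_rel|² = 80
v_rel×d = (-8)·(3) − (4)·(-11) = 20
since m = R²·80 − 20²:  R² = (400 + 6080) / 80 = 81
R = √81 = 9  ⇒  r_B = 9 − 7 = 2

rB=2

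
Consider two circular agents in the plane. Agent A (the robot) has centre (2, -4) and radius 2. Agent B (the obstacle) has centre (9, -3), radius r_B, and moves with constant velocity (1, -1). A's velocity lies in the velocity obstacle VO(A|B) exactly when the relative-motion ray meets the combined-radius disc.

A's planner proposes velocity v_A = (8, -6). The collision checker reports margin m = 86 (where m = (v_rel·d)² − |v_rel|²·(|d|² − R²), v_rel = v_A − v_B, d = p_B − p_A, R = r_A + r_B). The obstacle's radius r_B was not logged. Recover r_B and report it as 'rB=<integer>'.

m = 86
d = (7, 1);  v_rel = (7, -5),  |v_rel|² = 74
v_rel×d = (7)·(1) − (-5)·(7) = 42
since m = R²·74 − 42²:  R² = (1764 + 86) / 74 = 25
R = √25 = 5  ⇒  r_B = 5 − 2 = 3

rB=3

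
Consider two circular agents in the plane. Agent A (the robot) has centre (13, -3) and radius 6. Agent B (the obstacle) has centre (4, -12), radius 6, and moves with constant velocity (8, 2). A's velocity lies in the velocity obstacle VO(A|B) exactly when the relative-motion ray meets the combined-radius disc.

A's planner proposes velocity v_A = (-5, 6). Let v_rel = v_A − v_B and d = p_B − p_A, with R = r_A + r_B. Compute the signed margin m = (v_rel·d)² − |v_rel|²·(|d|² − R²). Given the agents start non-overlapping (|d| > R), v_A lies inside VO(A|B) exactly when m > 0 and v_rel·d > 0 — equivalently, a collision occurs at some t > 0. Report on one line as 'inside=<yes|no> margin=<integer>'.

d = (-9, -9),  |d|² = 162;  R = 6+6 = 12,  c = 162−12² = 18
v_rel = (-13, 4),  |v_rel|² = 185;  v_rel·d = (-13)·(-9) + (4)·(-9) = 81
185·t² − 162·t + 18 = 0  ⇒  m = 81² − 185·18 = 3231
m = 3231 > 0,  v_rel·d = 81 > 0  ⇒  inside

inside=yes margin=3231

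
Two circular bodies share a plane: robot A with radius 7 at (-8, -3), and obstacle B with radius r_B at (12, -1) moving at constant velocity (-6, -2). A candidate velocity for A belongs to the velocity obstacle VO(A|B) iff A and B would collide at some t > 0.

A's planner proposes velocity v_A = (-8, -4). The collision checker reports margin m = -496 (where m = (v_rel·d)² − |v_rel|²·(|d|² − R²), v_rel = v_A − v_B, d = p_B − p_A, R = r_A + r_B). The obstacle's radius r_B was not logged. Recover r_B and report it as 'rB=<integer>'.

m = -496
d = (20, 2);  v_rel = (-2, -2),  |v_rel|² = 8
v_rel×d = (-2)·(2) − (-2)·(20) = 36
since m = R²·8 − 36²:  R² = (1296 + -496) / 8 = 100
R = √100 = 10  ⇒  r_B = 10 − 7 = 3

rB=3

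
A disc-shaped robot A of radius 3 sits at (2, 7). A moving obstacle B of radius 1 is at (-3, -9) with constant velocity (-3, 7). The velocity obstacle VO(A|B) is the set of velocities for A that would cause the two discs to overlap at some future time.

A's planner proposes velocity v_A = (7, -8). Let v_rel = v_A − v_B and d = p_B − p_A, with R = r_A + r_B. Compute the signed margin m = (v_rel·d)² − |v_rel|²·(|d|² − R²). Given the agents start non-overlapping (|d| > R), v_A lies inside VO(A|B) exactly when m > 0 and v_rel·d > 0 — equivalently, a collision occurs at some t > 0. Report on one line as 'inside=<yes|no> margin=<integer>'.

d = (-5, -16),  |d|² = 281;  R = 3+1 = 4,  c = 281−4² = 265
v_rel = (10, -15),  |v_rel|² = 325;  v_rel·d = (10)·(-5) + (-15)·(-16) = 190
325·t² − 380·t + 265 = 0  ⇒  m = 190² − 325·265 = -50025
m = -50025 < 0,  v_rel·d = 190 > 0  ⇒  outside

inside=no margin=-50025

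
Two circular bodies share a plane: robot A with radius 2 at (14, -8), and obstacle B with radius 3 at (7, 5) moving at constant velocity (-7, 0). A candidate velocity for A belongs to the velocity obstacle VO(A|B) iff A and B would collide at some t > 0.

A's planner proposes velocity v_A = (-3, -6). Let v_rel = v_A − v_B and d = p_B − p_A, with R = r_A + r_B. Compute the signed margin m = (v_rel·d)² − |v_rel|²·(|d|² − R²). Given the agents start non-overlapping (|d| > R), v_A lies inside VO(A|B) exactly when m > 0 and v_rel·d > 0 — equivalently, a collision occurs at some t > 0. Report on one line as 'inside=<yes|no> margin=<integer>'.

d = (-7, 13),  |d|² = 218;  R = 2+3 = 5,  c = 218−5² = 193
v_rel = (4, -6),  |v_rel|² = 52;  v_rel·d = (4)·(-7) + (-6)·(13) = -106
52·t² + 212·t + 193 = 0  ⇒  m = (-106)² − 52·193 = 1200
m = 1200 > 0,  v_rel·d = -106 < 0  ⇒  outside

inside=no margin=1200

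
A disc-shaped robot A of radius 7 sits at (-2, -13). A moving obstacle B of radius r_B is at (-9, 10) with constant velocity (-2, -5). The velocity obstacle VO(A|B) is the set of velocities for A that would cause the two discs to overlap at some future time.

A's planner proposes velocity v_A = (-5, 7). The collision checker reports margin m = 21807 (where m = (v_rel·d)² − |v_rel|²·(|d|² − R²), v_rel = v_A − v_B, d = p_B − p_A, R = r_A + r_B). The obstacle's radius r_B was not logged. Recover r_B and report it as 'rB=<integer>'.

m = 21807
d = (-7, 23);  v_rel = (-3, 12),  |v_rel|² = 153
v_rel×d = (-3)·(23) − (12)·(-7) = 15
since m = R²·153 − 15²:  R² = (225 + 21807) / 153 = 144
R = √144 = 12  ⇒  r_B = 12 − 7 = 5

rB=5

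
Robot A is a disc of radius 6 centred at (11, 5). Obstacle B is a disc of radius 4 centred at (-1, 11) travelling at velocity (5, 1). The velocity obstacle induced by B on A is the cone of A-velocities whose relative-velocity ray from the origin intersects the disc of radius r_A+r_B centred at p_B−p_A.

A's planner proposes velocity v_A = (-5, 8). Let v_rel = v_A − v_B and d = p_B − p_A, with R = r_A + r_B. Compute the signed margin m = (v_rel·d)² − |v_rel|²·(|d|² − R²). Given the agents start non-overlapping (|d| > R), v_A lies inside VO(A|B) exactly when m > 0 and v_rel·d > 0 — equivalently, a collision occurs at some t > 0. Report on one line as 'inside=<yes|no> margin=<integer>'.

d = (-12, 6),  |d|² = 180;  R = 6+4 = 10,  c = 180−10² = 80
v_rel = (-10, 7),  |v_rel|² = 149;  v_rel·d = (-10)·(-12) + (7)·(6) = 162
149·t² − 324·t + 80 = 0  ⇒  m = 162² − 149·80 = 14324
m = 14324 > 0,  v_rel·d = 162 > 0  ⇒  inside

inside=yes margin=14324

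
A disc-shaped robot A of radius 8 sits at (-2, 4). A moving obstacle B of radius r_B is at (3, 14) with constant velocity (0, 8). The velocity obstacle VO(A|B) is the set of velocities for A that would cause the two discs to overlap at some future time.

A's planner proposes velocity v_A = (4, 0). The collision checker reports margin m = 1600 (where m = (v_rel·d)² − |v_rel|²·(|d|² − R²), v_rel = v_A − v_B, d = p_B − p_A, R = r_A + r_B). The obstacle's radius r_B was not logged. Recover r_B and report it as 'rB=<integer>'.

m = 1600
d = (5, 10);  v_rel = (4, -8),  |v_rel|² = 80
v_rel×d = (4)·(10) − (-8)·(5) = 80
since m = R²·80 − 80²:  R² = (6400 + 1600) / 80 = 100
R = √100 = 10  ⇒  r_B = 10 − 8 = 2

rB=2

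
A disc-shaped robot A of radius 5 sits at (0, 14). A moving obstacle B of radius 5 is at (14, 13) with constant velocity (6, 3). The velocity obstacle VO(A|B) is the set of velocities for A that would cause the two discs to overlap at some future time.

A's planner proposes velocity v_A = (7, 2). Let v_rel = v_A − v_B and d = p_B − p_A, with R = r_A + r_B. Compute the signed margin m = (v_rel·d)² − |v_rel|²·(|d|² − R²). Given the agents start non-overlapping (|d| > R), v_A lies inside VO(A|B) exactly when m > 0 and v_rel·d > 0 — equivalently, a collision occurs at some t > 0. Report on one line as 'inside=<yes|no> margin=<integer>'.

d = (14, -1),  |d|² = 197;  R = 5+5 = 10,  c = 197−10² = 97
v_rel = (1, -1),  |v_rel|² = 2;  v_rel·d = (1)·(14) + (-1)·(-1) = 15
2·t² − 30·t + 97 = 0  ⇒  m = 15² − 2·97 = 31
m = 31 > 0,  v_rel·d = 15 > 0  ⇒  inside

inside=yes margin=31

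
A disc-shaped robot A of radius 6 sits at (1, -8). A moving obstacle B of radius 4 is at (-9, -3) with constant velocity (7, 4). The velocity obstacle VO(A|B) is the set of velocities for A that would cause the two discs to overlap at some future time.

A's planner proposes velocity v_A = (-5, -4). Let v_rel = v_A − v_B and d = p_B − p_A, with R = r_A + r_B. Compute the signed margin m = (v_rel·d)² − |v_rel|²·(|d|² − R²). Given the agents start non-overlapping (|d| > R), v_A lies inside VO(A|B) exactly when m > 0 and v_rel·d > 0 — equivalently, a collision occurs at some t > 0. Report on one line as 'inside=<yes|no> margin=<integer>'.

d = (-10, 5),  |d|² = 125;  R = 6+4 = 10,  c = 125−10² = 25
v_rel = (-12, -8),  |v_rel|² = 208;  v_rel·d = (-12)·(-10) + (-8)·(5) = 80
208·t² − 160·t + 25 = 0  ⇒  m = 80² − 208·25 = 1200
m = 1200 > 0,  v_rel·d = 80 > 0  ⇒  inside

inside=yes margin=1200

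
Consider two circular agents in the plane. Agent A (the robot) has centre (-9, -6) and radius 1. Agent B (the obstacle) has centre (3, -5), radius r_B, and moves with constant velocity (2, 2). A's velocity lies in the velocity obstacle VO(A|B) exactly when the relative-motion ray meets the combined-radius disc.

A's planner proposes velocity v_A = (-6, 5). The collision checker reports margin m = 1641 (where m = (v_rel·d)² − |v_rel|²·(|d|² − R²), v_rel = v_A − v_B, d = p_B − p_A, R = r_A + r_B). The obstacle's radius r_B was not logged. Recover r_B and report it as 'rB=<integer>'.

m = 1641
d = (12, 1);  v_rel = (-8, 3),  |v_rel|² = 73
v_rel×d = (-8)·(1) − (3)·(12) = -44
since m = R²·73 − (-44)²:  R² = (1936 + 1641) / 73 = 49
R = √49 = 7  ⇒  r_B = 7 − 1 = 6

rB=6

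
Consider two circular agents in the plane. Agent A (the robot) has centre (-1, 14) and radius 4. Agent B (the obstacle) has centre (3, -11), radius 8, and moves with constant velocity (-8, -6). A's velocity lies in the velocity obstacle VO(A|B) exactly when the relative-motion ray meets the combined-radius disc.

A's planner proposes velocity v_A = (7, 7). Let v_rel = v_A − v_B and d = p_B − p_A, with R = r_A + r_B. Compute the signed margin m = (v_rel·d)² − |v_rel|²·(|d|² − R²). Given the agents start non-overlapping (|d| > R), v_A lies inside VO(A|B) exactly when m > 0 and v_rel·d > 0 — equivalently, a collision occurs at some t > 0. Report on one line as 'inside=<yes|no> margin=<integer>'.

d = (4, -25),  |d|² = 641;  R = 4+8 = 12,  c = 641−12² = 497
v_rel = (15, 13),  |v_rel|² = 394;  v_rel·d = (15)·(4) + (13)·(-25) = -265
394·t² + 530·t + 497 = 0  ⇒  m = (-265)² − 394·497 = -125593
m = -125593 < 0,  v_rel·d = -265 < 0  ⇒  outside

inside=no margin=-125593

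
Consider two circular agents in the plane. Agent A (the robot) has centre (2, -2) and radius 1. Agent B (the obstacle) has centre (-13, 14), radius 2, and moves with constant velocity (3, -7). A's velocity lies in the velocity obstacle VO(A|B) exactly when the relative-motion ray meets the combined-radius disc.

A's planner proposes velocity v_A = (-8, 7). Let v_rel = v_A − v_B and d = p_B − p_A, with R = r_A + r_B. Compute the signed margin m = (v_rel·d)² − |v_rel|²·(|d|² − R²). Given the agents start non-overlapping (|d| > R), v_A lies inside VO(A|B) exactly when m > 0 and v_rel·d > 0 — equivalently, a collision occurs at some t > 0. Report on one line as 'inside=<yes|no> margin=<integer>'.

d = (-15, 16),  |d|² = 481;  R = 1+2 = 3,  c = 481−3² = 472
v_rel = (-11, 14),  |v_rel|² = 317;  v_rel·d = (-11)·(-15) + (14)·(16) = 389
317·t² − 778·t + 472 = 0  ⇒  m = 389² − 317·472 = 1697
m = 1697 > 0,  v_rel·d = 389 > 0  ⇒  inside

inside=yes margin=1697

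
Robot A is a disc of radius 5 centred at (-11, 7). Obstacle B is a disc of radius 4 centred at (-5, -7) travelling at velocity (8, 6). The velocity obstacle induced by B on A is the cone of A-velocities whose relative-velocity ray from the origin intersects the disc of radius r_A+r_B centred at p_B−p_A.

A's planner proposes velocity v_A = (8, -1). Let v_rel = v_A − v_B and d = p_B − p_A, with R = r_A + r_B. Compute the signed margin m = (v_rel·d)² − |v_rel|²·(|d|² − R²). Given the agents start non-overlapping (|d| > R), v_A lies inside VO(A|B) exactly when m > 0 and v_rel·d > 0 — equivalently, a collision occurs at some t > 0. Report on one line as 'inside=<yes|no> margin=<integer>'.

d = (6, -14),  |d|² = 232;  R = 5+4 = 9,  c = 232−9² = 151
v_rel = (0, -7),  |v_rel|² = 49;  v_rel·d = (0)·(6) + (-7)·(-14) = 98
49·t² − 196·t + 151 = 0  ⇒  m = 98² − 49·151 = 2205
m = 2205 > 0,  v_rel·d = 98 > 0  ⇒  inside

inside=yes margin=2205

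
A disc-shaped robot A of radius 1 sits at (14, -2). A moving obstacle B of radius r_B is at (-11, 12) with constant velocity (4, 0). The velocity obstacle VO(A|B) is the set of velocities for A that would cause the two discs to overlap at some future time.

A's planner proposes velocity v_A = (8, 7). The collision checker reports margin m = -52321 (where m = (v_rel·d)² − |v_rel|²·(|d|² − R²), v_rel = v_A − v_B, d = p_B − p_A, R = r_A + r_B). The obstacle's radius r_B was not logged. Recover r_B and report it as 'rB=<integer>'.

m = -52321
d = (-25, 14);  v_rel = (4, 7),  |v_rel|² = 65
v_rel×d = (4)·(14) − (7)·(-25) = 231
since m = R²·65 − 231²:  R² = (53361 + -52321) / 65 = 16
R = √16 = 4  ⇒  r_B = 4 − 1 = 3

rB=3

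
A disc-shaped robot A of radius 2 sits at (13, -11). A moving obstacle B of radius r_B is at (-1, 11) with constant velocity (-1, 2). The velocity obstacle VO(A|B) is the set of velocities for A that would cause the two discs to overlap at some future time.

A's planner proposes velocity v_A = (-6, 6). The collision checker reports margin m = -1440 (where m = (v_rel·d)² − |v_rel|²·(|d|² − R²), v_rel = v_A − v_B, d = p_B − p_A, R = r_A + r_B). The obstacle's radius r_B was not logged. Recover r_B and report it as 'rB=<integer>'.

m = -1440
d = (-14, 22);  v_rel = (-5, 4),  |v_rel|² = 41
v_rel×d = (-5)·(22) − (4)·(-14) = -54
since m = R²·41 − (-54)²:  R² = (2916 + -1440) / 41 = 36
R = √36 = 6  ⇒  r_B = 6 − 2 = 4

rB=4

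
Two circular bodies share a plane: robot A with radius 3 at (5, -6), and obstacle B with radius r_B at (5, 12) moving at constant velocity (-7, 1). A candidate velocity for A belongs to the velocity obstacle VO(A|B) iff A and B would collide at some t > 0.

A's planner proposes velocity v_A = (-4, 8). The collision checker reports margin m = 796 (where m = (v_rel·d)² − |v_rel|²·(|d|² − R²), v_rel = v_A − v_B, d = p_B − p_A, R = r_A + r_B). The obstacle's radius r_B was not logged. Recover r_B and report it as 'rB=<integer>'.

m = 796
d = (0, 18);  v_rel = (3, 7),  |v_rel|² = 58
v_rel×d = (3)·(18) − (7)·(0) = 54
since m = R²·58 − 54²:  R² = (2916 + 796) / 58 = 64
R = √64 = 8  ⇒  r_B = 8 − 3 = 5

rB=5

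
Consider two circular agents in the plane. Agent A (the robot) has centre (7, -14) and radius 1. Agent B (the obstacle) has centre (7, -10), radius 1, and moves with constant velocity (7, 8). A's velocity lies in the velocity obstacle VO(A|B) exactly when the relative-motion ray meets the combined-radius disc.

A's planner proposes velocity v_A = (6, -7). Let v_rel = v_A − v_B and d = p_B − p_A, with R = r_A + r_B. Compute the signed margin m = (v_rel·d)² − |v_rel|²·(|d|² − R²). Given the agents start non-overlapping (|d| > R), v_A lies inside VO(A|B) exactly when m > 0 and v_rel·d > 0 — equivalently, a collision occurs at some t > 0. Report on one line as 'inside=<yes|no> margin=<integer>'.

d = (0, 4),  |d|² = 16;  R = 1+1 = 2,  c = 16−2² = 12
v_rel = (-1, -15),  |v_rel|² = 226;  v_rel·d = (-1)·(0) + (-15)·(4) = -60
226·t² + 120·t + 12 = 0  ⇒  m = (-60)² − 226·12 = 888
m = 888 > 0,  v_rel·d = -60 < 0  ⇒  outside

inside=no margin=888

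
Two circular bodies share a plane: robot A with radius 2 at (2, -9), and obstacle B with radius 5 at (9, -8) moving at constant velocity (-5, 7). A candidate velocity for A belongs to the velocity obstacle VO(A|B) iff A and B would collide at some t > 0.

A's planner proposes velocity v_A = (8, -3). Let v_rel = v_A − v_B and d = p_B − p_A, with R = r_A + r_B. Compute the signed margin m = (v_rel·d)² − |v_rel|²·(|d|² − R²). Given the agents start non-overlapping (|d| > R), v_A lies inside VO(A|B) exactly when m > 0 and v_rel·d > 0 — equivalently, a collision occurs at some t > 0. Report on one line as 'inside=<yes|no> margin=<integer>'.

d = (7, 1),  |d|² = 50;  R = 2+5 = 7,  c = 50−7² = 1
v_rel = (13, -10),  |v_rel|² = 269;  v_rel·d = (13)·(7) + (-10)·(1) = 81
269·t² − 162·t + 1 = 0  ⇒  m = 81² − 269·1 = 6292
m = 6292 > 0,  v_rel·d = 81 > 0  ⇒  inside

inside=yes margin=6292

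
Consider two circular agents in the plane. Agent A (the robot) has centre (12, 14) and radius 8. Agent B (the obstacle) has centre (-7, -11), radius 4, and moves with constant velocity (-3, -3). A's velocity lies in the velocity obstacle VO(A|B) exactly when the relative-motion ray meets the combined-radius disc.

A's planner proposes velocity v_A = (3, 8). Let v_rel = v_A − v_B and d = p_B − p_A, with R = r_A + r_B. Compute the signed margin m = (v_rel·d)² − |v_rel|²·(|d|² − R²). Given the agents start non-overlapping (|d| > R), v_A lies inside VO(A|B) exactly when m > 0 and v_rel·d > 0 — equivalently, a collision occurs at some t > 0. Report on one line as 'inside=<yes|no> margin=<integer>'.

d = (-19, -25),  |d|² = 986;  R = 8+4 = 12,  c = 986−12² = 842
v_rel = (6, 11),  |v_rel|² = 157;  v_rel·d = (6)·(-19) + (11)·(-25) = -389
157·t² + 778·t + 842 = 0  ⇒  m = (-389)² − 157·842 = 19127
m = 19127 > 0,  v_rel·d = -389 < 0  ⇒  outside

inside=no margin=19127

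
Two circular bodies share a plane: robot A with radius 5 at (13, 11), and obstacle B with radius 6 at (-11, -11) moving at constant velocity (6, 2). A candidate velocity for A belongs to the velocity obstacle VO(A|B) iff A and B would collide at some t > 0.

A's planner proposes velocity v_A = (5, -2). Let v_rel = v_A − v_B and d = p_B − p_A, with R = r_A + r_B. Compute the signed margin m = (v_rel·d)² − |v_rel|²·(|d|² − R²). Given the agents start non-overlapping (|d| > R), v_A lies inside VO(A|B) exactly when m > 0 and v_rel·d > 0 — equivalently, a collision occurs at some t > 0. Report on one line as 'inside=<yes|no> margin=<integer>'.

d = (-24, -22),  |d|² = 1060;  R = 5+6 = 11,  c = 1060−11² = 939
v_rel = (-1, -4),  |v_rel|² = 17;  v_rel·d = (-1)·(-24) + (-4)·(-22) = 112
17·t² − 224·t + 939 = 0  ⇒  m = 112² − 17·939 = -3419
m = -3419 < 0,  v_rel·d = 112 > 0  ⇒  outside

inside=no margin=-3419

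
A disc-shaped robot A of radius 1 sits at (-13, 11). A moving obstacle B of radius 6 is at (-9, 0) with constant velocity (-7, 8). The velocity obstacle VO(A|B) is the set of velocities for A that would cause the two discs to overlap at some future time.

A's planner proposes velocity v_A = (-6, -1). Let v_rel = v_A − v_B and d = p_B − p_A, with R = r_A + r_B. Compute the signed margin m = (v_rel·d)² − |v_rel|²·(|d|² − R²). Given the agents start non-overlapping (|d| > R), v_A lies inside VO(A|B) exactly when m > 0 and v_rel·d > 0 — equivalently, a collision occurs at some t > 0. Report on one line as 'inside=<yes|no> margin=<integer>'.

d = (4, -11),  |d|² = 137;  R = 1+6 = 7,  c = 137−7² = 88
v_rel = (1, -9),  |v_rel|² = 82;  v_rel·d = (1)·(4) + (-9)·(-11) = 103
82·t² − 206·t + 88 = 0  ⇒  m = 103² − 82·88 = 3393
m = 3393 > 0,  v_rel·d = 103 > 0  ⇒  inside

inside=yes margin=3393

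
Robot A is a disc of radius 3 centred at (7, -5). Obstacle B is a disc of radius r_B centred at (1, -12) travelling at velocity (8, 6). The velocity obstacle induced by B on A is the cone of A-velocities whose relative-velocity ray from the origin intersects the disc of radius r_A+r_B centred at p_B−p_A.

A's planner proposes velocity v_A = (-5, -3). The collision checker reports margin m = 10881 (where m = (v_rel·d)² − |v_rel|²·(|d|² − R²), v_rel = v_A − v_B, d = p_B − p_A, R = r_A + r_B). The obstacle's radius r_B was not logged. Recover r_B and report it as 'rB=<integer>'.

m = 10881
d = (-6, -7);  v_rel = (-13, -9),  |v_rel|² = 250
v_rel×d = (-13)·(-7) − (-9)·(-6) = 37
since m = R²·250 − 37²:  R² = (1369 + 10881) / 250 = 49
R = √49 = 7  ⇒  r_B = 7 − 3 = 4

rB=4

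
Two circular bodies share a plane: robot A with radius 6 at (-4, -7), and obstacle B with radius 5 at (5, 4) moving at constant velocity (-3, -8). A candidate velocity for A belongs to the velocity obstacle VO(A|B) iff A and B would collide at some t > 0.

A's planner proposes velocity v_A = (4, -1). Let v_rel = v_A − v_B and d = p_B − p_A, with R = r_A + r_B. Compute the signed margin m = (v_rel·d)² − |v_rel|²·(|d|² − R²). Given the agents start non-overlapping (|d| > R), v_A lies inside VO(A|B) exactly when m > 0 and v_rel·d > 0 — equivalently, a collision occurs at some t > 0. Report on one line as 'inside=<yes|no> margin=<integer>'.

d = (9, 11),  |d|² = 202;  R = 6+5 = 11,  c = 202−11² = 81
v_rel = (7, 7),  |v_rel|² = 98;  v_rel·d = (7)·(9) + (7)·(11) = 140
98·t² − 280·t + 81 = 0  ⇒  m = 140² − 98·81 = 11662
m = 11662 > 0,  v_rel·d = 140 > 0  ⇒  inside

inside=yes margin=11662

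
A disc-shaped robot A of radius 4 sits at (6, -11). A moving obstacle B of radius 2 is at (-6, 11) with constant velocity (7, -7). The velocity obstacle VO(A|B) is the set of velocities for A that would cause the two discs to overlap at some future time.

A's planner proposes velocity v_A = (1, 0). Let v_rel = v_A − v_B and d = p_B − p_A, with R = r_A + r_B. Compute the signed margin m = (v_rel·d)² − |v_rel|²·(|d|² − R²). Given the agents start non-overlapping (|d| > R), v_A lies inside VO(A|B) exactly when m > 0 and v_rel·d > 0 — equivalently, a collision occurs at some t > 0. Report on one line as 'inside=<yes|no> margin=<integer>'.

d = (-12, 22),  |d|² = 628;  R = 4+2 = 6,  c = 628−6² = 592
v_rel = (-6, 7),  |v_rel|² = 85;  v_rel·d = (-6)·(-12) + (7)·(22) = 226
85·t² − 452·t + 592 = 0  ⇒  m = 226² − 85·592 = 756
m = 756 > 0,  v_rel·d = 226 > 0  ⇒  inside

inside=yes margin=756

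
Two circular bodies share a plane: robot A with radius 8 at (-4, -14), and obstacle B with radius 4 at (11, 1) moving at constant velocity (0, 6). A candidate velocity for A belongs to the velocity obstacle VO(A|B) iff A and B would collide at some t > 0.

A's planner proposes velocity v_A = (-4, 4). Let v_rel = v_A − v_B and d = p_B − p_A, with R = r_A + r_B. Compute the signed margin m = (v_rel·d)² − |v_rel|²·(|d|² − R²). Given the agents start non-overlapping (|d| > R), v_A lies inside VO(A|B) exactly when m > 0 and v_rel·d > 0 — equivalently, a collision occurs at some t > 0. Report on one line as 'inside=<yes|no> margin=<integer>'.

d = (15, 15),  |d|² = 450;  R = 8+4 = 12,  c = 450−12² = 306
v_rel = (-4, -2),  |v_rel|² = 20;  v_rel·d = (-4)·(15) + (-2)·(15) = -90
20·t² + 180·t + 306 = 0  ⇒  m = (-90)² − 20·306 = 1980
m = 1980 > 0,  v_rel·d = -90 < 0  ⇒  outside

inside=no margin=1980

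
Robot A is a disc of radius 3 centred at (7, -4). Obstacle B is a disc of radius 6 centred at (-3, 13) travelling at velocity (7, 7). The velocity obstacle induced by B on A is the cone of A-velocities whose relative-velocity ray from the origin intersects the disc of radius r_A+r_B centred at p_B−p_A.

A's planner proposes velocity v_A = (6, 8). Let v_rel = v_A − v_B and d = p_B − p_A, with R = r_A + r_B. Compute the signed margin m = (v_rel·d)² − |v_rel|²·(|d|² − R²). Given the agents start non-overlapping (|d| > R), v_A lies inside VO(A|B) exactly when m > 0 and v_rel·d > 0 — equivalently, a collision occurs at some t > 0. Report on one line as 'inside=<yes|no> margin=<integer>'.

d = (-10, 17),  |d|² = 389;  R = 3+6 = 9,  c = 389−9² = 308
v_rel = (-1, 1),  |v_rel|² = 2;  v_rel·d = (-1)·(-10) + (1)·(17) = 27
2·t² − 54·t + 308 = 0  ⇒  m = 27² − 2·308 = 113
m = 113 > 0,  v_rel·d = 27 > 0  ⇒  inside

inside=yes margin=113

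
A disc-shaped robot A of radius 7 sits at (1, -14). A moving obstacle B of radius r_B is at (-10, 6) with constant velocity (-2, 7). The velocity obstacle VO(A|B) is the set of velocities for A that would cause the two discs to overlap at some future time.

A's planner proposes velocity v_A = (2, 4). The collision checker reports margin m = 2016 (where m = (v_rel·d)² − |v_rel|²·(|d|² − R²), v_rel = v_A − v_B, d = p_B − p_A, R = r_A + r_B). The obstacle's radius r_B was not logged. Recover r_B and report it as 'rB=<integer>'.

m = 2016
d = (-11, 20);  v_rel = (4, -3),  |v_rel|² = 25
v_rel×d = (4)·(20) − (-3)·(-11) = 47
since m = R²·25 − 47²:  R² = (2209 + 2016) / 25 = 169
R = √169 = 13  ⇒  r_B = 13 − 7 = 6

rB=6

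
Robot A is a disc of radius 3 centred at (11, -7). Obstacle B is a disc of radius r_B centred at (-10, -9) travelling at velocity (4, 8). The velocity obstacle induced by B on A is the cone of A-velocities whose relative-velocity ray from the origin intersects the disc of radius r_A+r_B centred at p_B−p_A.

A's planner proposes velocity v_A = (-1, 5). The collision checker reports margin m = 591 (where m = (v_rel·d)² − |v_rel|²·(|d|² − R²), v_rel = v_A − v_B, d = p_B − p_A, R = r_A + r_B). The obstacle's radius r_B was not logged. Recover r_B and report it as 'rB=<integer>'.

m = 591
d = (-21, -2);  v_rel = (-5, -3),  |v_rel|² = 34
v_rel×d = (-5)·(-2) − (-3)·(-21) = -53
since m = R²·34 − (-53)²:  R² = (2809 + 591) / 34 = 100
R = √100 = 10  ⇒  r_B = 10 − 3 = 7

rB=7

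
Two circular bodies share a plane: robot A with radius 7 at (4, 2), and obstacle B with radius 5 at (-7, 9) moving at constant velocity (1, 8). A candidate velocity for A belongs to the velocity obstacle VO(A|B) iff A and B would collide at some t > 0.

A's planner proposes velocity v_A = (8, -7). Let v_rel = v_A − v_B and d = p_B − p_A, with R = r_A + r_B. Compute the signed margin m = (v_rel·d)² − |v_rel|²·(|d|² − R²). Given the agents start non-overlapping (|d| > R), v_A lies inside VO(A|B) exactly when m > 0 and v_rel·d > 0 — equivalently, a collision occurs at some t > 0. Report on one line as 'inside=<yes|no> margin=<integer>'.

d = (-11, 7),  |d|² = 170;  R = 7+5 = 12,  c = 170−12² = 26
v_rel = (7, -15),  |v_rel|² = 274;  v_rel·d = (7)·(-11) + (-15)·(7) = -182
274·t² + 364·t + 26 = 0  ⇒  m = (-182)² − 274·26 = 26000
m = 26000 > 0,  v_rel·d = -182 < 0  ⇒  outside

inside=no margin=26000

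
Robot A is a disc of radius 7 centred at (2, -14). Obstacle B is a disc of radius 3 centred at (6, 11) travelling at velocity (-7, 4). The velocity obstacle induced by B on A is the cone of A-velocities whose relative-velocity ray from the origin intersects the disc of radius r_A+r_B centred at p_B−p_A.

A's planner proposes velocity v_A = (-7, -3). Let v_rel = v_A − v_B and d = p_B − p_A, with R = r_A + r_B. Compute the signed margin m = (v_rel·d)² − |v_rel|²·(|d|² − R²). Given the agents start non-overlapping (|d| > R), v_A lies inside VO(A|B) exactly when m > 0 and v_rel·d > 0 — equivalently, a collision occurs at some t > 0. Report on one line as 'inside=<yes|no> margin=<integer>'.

d = (4, 25),  |d|² = 641;  R = 7+3 = 10,  c = 641−10² = 541
v_rel = (0, -7),  |v_rel|² = 49;  v_rel·d = (0)·(4) + (-7)·(25) = -175
49·t² + 350·t + 541 = 0  ⇒  m = (-175)² − 49·541 = 4116
m = 4116 > 0,  v_rel·d = -175 < 0  ⇒  outside

inside=no margin=4116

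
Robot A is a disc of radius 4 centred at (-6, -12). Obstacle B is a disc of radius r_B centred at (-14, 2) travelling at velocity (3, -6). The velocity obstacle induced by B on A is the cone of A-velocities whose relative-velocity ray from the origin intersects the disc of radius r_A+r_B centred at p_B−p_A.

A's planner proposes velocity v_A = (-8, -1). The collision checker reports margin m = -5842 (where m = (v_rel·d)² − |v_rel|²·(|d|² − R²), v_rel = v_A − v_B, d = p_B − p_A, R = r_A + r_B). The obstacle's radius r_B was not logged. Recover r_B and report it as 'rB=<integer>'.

m = -5842
d = (-8, 14);  v_rel = (-11, 5),  |v_rel|² = 146
v_rel×d = (-11)·(14) − (5)·(-8) = -114
since m = R²·146 − (-114)²:  R² = (12996 + -5842) / 146 = 49
R = √49 = 7  ⇒  r_B = 7 − 4 = 3

rB=3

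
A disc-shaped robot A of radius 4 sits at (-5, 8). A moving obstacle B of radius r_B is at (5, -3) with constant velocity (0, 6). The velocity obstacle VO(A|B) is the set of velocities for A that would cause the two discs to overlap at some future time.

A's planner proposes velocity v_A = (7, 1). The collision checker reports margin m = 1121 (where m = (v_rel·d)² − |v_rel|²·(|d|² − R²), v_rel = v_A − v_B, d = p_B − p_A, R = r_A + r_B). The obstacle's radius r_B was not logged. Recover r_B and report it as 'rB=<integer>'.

m = 1121
d = (10, -11);  v_rel = (7, -5),  |v_rel|² = 74
v_rel×d = (7)·(-11) − (-5)·(10) = -27
since m = R²·74 − (-27)²:  R² = (729 + 1121) / 74 = 25
R = √25 = 5  ⇒  r_B = 5 − 4 = 1

rB=1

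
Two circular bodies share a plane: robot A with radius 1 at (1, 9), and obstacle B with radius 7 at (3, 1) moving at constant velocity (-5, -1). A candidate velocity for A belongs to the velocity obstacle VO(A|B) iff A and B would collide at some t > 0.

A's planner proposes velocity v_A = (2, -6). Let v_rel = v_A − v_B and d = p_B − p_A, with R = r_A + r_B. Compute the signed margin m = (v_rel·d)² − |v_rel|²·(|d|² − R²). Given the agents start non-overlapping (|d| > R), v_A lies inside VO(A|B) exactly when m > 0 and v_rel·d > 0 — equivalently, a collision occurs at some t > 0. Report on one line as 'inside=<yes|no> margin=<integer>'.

d = (2, -8),  |d|² = 68;  R = 1+7 = 8,  c = 68−8² = 4
v_rel = (7, -5),  |v_rel|² = 74;  v_rel·d = (7)·(2) + (-5)·(-8) = 54
74·t² − 108·t + 4 = 0  ⇒  m = 54² − 74·4 = 2620
m = 2620 > 0,  v_rel·d = 54 > 0  ⇒  inside

inside=yes margin=2620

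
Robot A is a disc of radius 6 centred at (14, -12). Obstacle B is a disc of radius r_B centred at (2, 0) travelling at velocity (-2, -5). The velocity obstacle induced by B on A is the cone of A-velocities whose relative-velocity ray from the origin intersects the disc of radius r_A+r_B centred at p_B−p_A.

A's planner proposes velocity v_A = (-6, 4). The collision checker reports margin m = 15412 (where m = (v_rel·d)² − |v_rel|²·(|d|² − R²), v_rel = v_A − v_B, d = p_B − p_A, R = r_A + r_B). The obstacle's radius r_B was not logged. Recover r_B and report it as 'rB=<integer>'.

m = 15412
d = (-12, 12);  v_rel = (-4, 9),  |v_rel|² = 97
v_rel×d = (-4)·(12) − (9)·(-12) = 60
since m = R²·97 − 60²:  R² = (3600 + 15412) / 97 = 196
R = √196 = 14  ⇒  r_B = 14 − 6 = 8

rB=8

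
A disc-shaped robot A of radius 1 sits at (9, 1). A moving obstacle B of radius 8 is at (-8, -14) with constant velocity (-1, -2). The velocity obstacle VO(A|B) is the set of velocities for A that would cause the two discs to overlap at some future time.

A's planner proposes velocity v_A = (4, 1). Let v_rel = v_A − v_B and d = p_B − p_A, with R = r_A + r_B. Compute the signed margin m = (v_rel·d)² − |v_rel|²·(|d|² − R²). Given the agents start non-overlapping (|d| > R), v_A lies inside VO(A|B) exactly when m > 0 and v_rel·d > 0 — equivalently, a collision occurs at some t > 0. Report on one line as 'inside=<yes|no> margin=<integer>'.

d = (-17, -15),  |d|² = 514;  R = 1+8 = 9,  c = 514−9² = 433
v_rel = (5, 3),  |v_rel|² = 34;  v_rel·d = (5)·(-17) + (3)·(-15) = -130
34·t² + 260·t + 433 = 0  ⇒  m = (-130)² − 34·433 = 2178
m = 2178 > 0,  v_rel·d = -130 < 0  ⇒  outside

inside=no margin=2178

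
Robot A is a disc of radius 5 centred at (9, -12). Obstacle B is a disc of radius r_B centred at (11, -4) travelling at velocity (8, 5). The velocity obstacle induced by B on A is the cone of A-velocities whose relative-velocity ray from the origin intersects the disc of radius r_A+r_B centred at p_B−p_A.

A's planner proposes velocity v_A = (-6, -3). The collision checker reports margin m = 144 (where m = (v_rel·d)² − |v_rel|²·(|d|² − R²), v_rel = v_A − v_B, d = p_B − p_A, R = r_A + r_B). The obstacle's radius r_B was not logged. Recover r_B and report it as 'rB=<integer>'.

m = 144
d = (2, 8);  v_rel = (-14, -8),  |v_rel|² = 260
v_rel×d = (-14)·(8) − (-8)·(2) = -96
since m = R²·260 − (-96)²:  R² = (9216 + 144) / 260 = 36
R = √36 = 6  ⇒  r_B = 6 − 5 = 1

rB=1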